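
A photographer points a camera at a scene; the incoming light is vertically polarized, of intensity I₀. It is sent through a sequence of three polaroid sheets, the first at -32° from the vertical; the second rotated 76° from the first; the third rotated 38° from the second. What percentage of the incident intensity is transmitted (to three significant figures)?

I₁ = I₀ cos²(-32° − 0°) = I₀ cos²(32°) = 0.7192 I₀.
I₂ = I₁ cos²(76°) = 0.7192 · 0.05853 I₀ = 0.04209 I₀.
I₃ = I₂ cos²(38°) = 0.04209 · 0.621 I₀ = 0.02614 I₀.
That is 2.614% of the incident intensity.

≈ 2.61%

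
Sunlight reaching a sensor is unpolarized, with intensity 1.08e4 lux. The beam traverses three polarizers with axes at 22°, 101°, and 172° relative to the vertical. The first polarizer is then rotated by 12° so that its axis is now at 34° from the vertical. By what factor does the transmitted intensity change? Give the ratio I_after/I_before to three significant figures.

I_new/I_old ≈ 4.19

Before rotation:
Unpolarized light through the first polarizer → I₁ = ½ I₀, now polarized at 22°.
I₂ = I₁ cos²(101° − 22°) = 0.5 I₀ · cos²(79°) = 0.0182 I₀.
I₃ = I₂ cos²(172° − 101°) = 0.0182 I₀ · cos²(71°) = 0.00193 I₀.
After rotation:
Unpolarized light through the first polarizer → I₁ = ½ I₀, now polarized at 34°.
I₂ = I₁ cos²(101° − 34°) = 0.5 I₀ · cos²(67°) = 0.07634 I₀.
I₃ = I₂ cos²(172° − 101°) = 0.07634 I₀ · cos²(71°) = 0.008091 I₀.
Ratio = 0.008091 / 0.00193 = 4.193.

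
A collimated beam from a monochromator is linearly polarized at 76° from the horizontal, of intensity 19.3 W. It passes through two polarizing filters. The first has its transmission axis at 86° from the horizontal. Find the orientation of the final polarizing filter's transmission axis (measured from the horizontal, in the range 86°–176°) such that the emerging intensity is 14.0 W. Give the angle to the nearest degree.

θ ≈ 116°

By Malus's law, I₁ = I₀ cos²(86° − 76°) = I₀ cos²(10°) = 0.9698 I₀.
Target fraction: 14.0 / 19.3 W = 0.7254 of I₀.
Need I₂/I₀ = 0.7254, so cos²(θ − 86°) = 0.7254 / 0.9698 = 0.7479.
θ − 86° = arccos(√0.7479) = 30.1°, giving θ ≈ 86 + 30.1 = 116.1°.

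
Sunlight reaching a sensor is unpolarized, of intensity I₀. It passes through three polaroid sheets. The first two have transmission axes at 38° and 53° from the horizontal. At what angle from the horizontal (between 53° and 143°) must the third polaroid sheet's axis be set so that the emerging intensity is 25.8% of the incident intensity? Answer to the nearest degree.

θ ≈ 95°

Unpolarized light through the first polarizer → I₁ = ½ I₀, now polarized at 38°.
I₂ = I₁ cos²(53° − 38°) = 0.5 I₀ · cos²(15°) = 0.4665 I₀.
Need I₃/I₀ = 0.258, so cos²(θ − 53°) = 0.258 / 0.4665 = 0.553.
θ − 53° = arccos(√0.553) = 42.0°, giving θ ≈ 53 + 42.0 = 95.0°.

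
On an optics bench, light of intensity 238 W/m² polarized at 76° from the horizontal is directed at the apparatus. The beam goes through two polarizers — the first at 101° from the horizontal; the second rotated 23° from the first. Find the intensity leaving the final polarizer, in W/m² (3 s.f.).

I ≈ 166 W/m²

I₁ = 238 W/m² · cos²(25°) = 195.5 W/m².
I₂ = I₁ · cos²(23°) = 195.5 · 0.8473 = 165.6 W/m².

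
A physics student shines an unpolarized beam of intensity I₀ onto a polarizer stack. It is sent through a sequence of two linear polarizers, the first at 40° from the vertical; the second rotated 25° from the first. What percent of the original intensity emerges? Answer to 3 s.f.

Unpolarized light through the first polarizer → I₁ = ½ I₀, now polarized at 40°.
I₂ = I₁ cos²(25°) = 0.5 · 0.8214 I₀ = 0.4107 I₀.
That is 41.07% of the incident intensity.

≈ 41.1%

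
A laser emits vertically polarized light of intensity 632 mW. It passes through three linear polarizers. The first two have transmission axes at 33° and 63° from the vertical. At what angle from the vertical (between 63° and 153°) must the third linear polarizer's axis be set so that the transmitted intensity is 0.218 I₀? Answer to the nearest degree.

I₁ = I₀ cos²(33° − 0°) = I₀ cos²(33°) = 0.7034 I₀.
I₂ = I₁ cos²(63° − 33°) = 0.7034 I₀ · cos²(30°) = 0.5275 I₀.
Need I₃/I₀ = 0.218, so cos²(θ − 63°) = 0.218 / 0.5275 = 0.4132.
θ − 63° = arccos(√0.4132) = 50.0°, giving θ ≈ 63 + 50.0 = 113.0°.

θ ≈ 113°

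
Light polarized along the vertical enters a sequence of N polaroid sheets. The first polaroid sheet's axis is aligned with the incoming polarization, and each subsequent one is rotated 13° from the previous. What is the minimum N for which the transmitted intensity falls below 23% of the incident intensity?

First polarizer is aligned with the polarization: full transmission.
Each further stage multiplies by cos²(13°) = 0.9494.
After N polarizers: T = 0.9494^(N−1). Require T < 0.23 ⇒ N−1 > ln(0.23)/ln(0.9494) = 28.30, so N−1 ≥ 29 and N = 30.
Check: N=30 gives T = 0.2218 < 0.23; N=29 gives T = 0.2336.

N = 30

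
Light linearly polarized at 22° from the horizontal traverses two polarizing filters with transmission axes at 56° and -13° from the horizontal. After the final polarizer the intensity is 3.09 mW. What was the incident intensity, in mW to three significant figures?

I₀ ≈ 35.0 mW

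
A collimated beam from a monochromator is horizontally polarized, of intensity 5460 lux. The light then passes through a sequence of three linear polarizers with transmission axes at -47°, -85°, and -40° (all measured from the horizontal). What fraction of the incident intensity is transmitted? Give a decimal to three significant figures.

I₁ = 5460 lux · cos²(47°) = 2540 lux.
I₂ = I₁ · cos²(38°) = 2540 · 0.621 = 1577 lux.
I₃ = I₂ · cos²(45°) = 1577 · 0.5 = 788.5 lux.
Transmitted fraction = 0.1444.

I/I₀ ≈ 0.144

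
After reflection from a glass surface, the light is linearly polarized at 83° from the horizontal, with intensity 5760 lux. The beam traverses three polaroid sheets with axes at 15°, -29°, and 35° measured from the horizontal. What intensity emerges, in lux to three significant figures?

I₁ = 5760 lux · cos²(68°) = 808.3 lux.
I₂ = I₁ · cos²(44°) = 808.3 · 0.5174 = 418.3 lux.
I₃ = I₂ · cos²(64°) = 418.3 · 0.1922 = 80.38 lux.

I ≈ 80.4 lux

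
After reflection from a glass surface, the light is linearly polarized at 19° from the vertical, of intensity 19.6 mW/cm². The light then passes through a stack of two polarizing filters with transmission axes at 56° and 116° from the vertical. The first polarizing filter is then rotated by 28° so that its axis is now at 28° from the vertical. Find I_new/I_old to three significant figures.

Before rotation:
I₁ = I₀ cos²(56° − 19°) = I₀ cos²(37°) = 0.6378 I₀.
I₂ = I₁ cos²(116° − 56°) = 0.6378 I₀ · cos²(60°) = 0.1595 I₀.
After rotation:
I₁ = I₀ cos²(28° − 19°) = I₀ cos²(9°) = 0.9755 I₀.
I₂ = I₁ cos²(116° − 28°) = 0.9755 I₀ · cos²(88°) = 0.001188 I₀.
Ratio = 0.001188 / 0.1595 = 0.007451.

I_new/I_old ≈ 0.00745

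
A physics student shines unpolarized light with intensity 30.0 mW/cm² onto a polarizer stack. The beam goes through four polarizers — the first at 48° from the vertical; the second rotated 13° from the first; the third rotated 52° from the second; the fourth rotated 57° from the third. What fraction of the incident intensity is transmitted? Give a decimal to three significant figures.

Unpolarized light through the first polarizer → I₁ = 30.0 mW/cm²/2 = 15 mW/cm², polarized at 48°.
I₂ = I₁ · cos²(13°) = 15 · 0.9494 = 14.24 mW/cm².
I₃ = I₂ · cos²(52°) = 14.24 · 0.379 = 5.398 mW/cm².
I₄ = I₃ · cos²(57°) = 5.398 · 0.2966 = 1.601 mW/cm².
Transmitted fraction = 0.05337.

I/I₀ ≈ 0.0534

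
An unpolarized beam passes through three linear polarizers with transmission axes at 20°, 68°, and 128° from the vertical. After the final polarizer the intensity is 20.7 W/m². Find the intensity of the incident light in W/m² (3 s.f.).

Unpolarized light through the first polarizer → I₁ = ½ I₀, now polarized at 20°.
I₂ = I₁ cos²(68° − 20°) = 0.5 I₀ · cos²(48°) = 0.2239 I₀.
I₃ = I₂ cos²(128° − 68°) = 0.2239 I₀ · cos²(60°) = 0.05597 I₀.
So 20.7 W/m² = 0.05597 I₀, giving I₀ = 20.7/0.05597 = 369.9 W/m².

I₀ ≈ 370 W/m²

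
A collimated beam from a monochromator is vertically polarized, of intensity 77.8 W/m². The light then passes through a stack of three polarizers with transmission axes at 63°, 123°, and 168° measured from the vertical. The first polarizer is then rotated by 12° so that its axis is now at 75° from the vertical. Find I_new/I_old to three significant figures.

I_new/I_old ≈ 0.582

Before rotation:
By Malus's law, I₁ = I₀ cos²(63° − 0°) = I₀ cos²(63°) = 0.2061 I₀.
I₂ = I₁ cos²(123° − 63°) = 0.2061 I₀ · cos²(60°) = 0.05153 I₀.
I₃ = I₂ cos²(168° − 123°) = 0.05153 I₀ · cos²(45°) = 0.02576 I₀.
After rotation:
I₁ = I₀ cos²(75° − 0°) = I₀ cos²(75°) = 0.06699 I₀.
I₂ = I₁ cos²(123° − 75°) = 0.06699 I₀ · cos²(48°) = 0.02999 I₀.
I₃ = I₂ cos²(168° − 123°) = 0.02999 I₀ · cos²(45°) = 0.015 I₀.
Ratio = 0.015 / 0.02576 = 0.5821.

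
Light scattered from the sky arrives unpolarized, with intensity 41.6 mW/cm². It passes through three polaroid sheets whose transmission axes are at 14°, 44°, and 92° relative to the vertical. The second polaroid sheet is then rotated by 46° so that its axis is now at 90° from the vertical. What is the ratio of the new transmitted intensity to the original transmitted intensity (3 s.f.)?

I_new/I_old ≈ 0.174

Before rotation:
Unpolarized light through the first polarizer → I₁ = ½ I₀, now polarized at 14°.
I₂ = I₁ cos²(44° − 14°) = 0.5 I₀ · cos²(30°) = 0.375 I₀.
I₃ = I₂ cos²(92° − 44°) = 0.375 I₀ · cos²(48°) = 0.1679 I₀.
After rotation:
Unpolarized light through the first polarizer → I₁ = ½ I₀, now polarized at 14°.
I₂ = I₁ cos²(90° − 14°) = 0.5 I₀ · cos²(76°) = 0.02926 I₀.
I₃ = I₂ cos²(92° − 90°) = 0.02926 I₀ · cos²(2°) = 0.02923 I₀.
Ratio = 0.02923 / 0.1679 = 0.1741.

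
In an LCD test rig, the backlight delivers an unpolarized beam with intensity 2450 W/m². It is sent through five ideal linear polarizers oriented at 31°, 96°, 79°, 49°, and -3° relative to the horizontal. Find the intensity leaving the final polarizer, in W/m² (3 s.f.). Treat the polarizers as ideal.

Unpolarized light through the first polarizer → I₁ = 2450 W/m²/2 = 1225 W/m², polarized at 31°.
I₂ = I₁ · cos²(65°) = 1225 · 0.1786 = 218.8 W/m².
I₃ = I₂ · cos²(17°) = 218.8 · 0.9145 = 200.1 W/m².
I₄ = I₃ · cos²(30°) = 200.1 · 0.75 = 150.1 W/m².
I₅ = I₄ · cos²(52°) = 150.1 · 0.379 = 56.88 W/m².

I ≈ 56.9 W/m²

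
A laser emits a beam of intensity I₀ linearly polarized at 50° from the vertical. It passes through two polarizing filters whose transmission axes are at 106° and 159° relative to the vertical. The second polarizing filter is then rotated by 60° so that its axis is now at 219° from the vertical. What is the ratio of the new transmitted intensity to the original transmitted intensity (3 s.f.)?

I_new/I_old ≈ 0.422

Before rotation:
I₁ = I₀ cos²(106° − 50°) = I₀ cos²(56°) = 0.3127 I₀.
I₂ = I₁ cos²(159° − 106°) = 0.3127 I₀ · cos²(53°) = 0.1133 I₀.
After rotation:
I₁ = I₀ cos²(106° − 50°) = I₀ cos²(56°) = 0.3127 I₀.
Angle between axes 1 and 2: 67°. I₂ = 0.3127 I₀ · cos²(67°) = 0.04774 I₀.
Ratio = 0.04774 / 0.1133 = 0.4215.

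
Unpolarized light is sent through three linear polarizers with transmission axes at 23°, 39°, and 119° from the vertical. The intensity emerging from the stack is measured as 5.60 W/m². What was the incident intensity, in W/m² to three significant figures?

I₀ ≈ 402 W/m²

Unpolarized light through the first polarizer → I₁ = ½ I₀, now polarized at 23°.
I₂ = I₁ cos²(39° − 23°) = 0.5 I₀ · cos²(16°) = 0.462 I₀.
I₃ = I₂ cos²(119° − 39°) = 0.462 I₀ · cos²(80°) = 0.01393 I₀.
So 5.60 W/m² = 0.01393 I₀, giving I₀ = 5.60/0.01393 = 402 W/m².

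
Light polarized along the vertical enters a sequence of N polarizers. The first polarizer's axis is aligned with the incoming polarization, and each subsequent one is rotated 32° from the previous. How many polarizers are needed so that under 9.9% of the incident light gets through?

First polarizer is aligned with the polarization: full transmission.
Each further stage multiplies by cos²(32°) = 0.7192.
After N polarizers: T = 0.7192^(N−1). Require T < 0.099 ⇒ N−1 > ln(0.099)/ln(0.7192) = 7.02, so N−1 ≥ 8 and N = 9.
Check: N=9 gives T = 0.07157 < 0.099; N=8 gives T = 0.09951.

N = 9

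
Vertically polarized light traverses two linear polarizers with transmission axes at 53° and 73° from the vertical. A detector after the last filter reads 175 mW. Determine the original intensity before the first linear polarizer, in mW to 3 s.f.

I₁ = I₀ cos²(53° − 0°) = I₀ cos²(53°) = 0.3622 I₀.
I₂ = I₁ cos²(73° − 53°) = 0.3622 I₀ · cos²(20°) = 0.3198 I₀.
So 175 mW = 0.3198 I₀, giving I₀ = 175/0.3198 = 547.2 mW.

I₀ ≈ 547 mW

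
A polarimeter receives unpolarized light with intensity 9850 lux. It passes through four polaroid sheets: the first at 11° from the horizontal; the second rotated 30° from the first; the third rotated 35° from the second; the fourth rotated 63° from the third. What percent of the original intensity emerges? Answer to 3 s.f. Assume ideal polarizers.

Unpolarized light through the first polarizer → I₁ = 9850 lux/2 = 4925 lux, polarized at 11°.
I₂ = I₁ · cos²(30°) = 4925 · 0.75 = 3694 lux.
I₃ = I₂ · cos²(35°) = 3694 · 0.671 = 2479 lux.
I₄ = I₃ · cos²(63°) = 2479 · 0.2061 = 510.8 lux.
That is 5.186% of the incident intensity.

≈ 5.19%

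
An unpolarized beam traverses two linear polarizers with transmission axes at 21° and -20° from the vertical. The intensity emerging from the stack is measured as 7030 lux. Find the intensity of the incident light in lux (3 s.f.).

I₀ ≈ 2.47e4 lux

Unpolarized light through the first polarizer → I₁ = ½ I₀, now polarized at 21°.
I₂ = I₁ cos²(-20° − 21°) = 0.5 I₀ · cos²(41°) = 0.2848 I₀.
So 7030 lux = 0.2848 I₀, giving I₀ = 7030/0.2848 = 2.468e+04 lux.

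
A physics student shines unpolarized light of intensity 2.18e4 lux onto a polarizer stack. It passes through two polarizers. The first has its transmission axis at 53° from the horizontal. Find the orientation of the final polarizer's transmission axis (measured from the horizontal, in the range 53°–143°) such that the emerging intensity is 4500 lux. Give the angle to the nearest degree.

θ ≈ 103°

Unpolarized light through the first polarizer → I₁ = ½ I₀, now polarized at 53°.
Target fraction: 4500 / 2.18e4 lux = 0.2064 of I₀.
Need I₂/I₀ = 0.2064, so cos²(θ − 53°) = 0.2064 / 0.5 = 0.4128.
θ − 53° = arccos(√0.4128) = 50.0°, giving θ ≈ 53 + 50.0 = 103.0°.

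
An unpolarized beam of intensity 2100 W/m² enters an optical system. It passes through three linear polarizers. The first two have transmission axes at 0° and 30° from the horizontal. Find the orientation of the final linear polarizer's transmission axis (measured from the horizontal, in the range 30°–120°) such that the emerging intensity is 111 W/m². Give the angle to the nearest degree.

θ ≈ 98°

Unpolarized light through the first polarizer → I₁ = ½ I₀, now polarized at 0°.
I₂ = I₁ cos²(30° − 0°) = 0.5 I₀ · cos²(30°) = 0.375 I₀.
Target fraction: 111 / 2100 W/m² = 0.05286 of I₀.
Need I₃/I₀ = 0.05286, so cos²(θ − 30°) = 0.05286 / 0.375 = 0.141.
θ − 30° = arccos(√0.141) = 67.9°, giving θ ≈ 30 + 67.9 = 97.9°.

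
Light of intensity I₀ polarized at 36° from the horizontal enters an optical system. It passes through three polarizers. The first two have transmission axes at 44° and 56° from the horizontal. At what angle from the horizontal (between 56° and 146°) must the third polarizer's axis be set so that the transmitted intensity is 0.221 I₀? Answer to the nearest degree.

I₁ = I₀ cos²(44° − 36°) = I₀ cos²(8°) = 0.9806 I₀.
I₂ = I₁ cos²(56° − 44°) = 0.9806 I₀ · cos²(12°) = 0.9382 I₀.
Need I₃/I₀ = 0.221, so cos²(θ − 56°) = 0.221 / 0.9382 = 0.2355.
θ − 56° = arccos(√0.2355) = 61.0°, giving θ ≈ 56 + 61.0 = 117.0°.

θ ≈ 117°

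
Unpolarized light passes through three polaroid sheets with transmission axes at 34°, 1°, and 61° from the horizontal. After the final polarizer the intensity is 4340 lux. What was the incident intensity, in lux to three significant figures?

I₀ ≈ 4.94e4 lux

Unpolarized light through the first polarizer → I₁ = ½ I₀, now polarized at 34°.
I₂ = I₁ cos²(1° − 34°) = 0.5 I₀ · cos²(33°) = 0.3517 I₀.
I₃ = I₂ cos²(61° − 1°) = 0.3517 I₀ · cos²(60°) = 0.08792 I₀.
So 4340 lux = 0.08792 I₀, giving I₀ = 4340/0.08792 = 4.936e+04 lux.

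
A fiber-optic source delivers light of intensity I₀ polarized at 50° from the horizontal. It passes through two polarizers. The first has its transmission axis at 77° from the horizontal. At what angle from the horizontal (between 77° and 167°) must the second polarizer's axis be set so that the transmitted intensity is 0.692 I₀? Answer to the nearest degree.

θ ≈ 98°

By Malus's law, I₁ = I₀ cos²(77° − 50°) = I₀ cos²(27°) = 0.7939 I₀.
Need I₂/I₀ = 0.692, so cos²(θ − 77°) = 0.692 / 0.7939 = 0.8717.
θ − 77° = arccos(√0.8717) = 21.0°, giving θ ≈ 77 + 21.0 = 98.0°.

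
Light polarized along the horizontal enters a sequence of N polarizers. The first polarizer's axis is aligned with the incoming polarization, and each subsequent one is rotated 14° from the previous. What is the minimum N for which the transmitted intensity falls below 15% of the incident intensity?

First polarizer is aligned with the polarization: full transmission.
Each further stage multiplies by cos²(14°) = 0.9415.
After N polarizers: T = 0.9415^(N−1). Require T < 0.15 ⇒ N−1 > ln(0.15)/ln(0.9415) = 31.46, so N−1 ≥ 32 and N = 33.
Check: N=33 gives T = 0.1452 < 0.15; N=32 gives T = 0.1542.

N = 33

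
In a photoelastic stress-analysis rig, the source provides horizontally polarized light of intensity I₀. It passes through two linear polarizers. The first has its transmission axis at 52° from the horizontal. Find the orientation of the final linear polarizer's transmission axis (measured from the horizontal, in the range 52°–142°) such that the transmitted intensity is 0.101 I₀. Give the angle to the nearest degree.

I₁ = I₀ cos²(52° − 0°) = I₀ cos²(52°) = 0.379 I₀.
Need I₂/I₀ = 0.101, so cos²(θ − 52°) = 0.101 / 0.379 = 0.2665.
θ − 52° = arccos(√0.2665) = 58.9°, giving θ ≈ 52 + 58.9 = 110.9°.

θ ≈ 111°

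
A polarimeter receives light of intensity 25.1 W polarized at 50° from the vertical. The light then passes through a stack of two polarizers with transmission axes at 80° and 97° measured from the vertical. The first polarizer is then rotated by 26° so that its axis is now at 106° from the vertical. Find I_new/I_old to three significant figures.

I_new/I_old ≈ 0.445

Before rotation:
I₁ = I₀ cos²(80° − 50°) = I₀ cos²(30°) = 0.75 I₀.
I₂ = I₁ cos²(97° − 80°) = 0.75 I₀ · cos²(17°) = 0.6859 I₀.
After rotation:
I₁ = I₀ cos²(106° − 50°) = I₀ cos²(56°) = 0.3127 I₀.
I₂ = I₁ cos²(97° − 106°) = 0.3127 I₀ · cos²(9°) = 0.305 I₀.
Ratio = 0.305 / 0.6859 = 0.4447.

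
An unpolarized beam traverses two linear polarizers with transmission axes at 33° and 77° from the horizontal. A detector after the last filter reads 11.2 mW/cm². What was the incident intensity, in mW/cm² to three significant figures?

I₀ ≈ 43.3 mW/cm²

Unpolarized light through the first polarizer → I₁ = ½ I₀, now polarized at 33°.
I₂ = I₁ cos²(77° − 33°) = 0.5 I₀ · cos²(44°) = 0.2587 I₀.
So 11.2 mW/cm² = 0.2587 I₀, giving I₀ = 11.2/0.2587 = 43.29 mW/cm².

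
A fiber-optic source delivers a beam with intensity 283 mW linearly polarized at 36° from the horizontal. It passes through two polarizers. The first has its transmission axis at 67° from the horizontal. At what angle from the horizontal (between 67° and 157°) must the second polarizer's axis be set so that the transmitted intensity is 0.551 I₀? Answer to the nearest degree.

I₁ = I₀ cos²(67° − 36°) = I₀ cos²(31°) = 0.7347 I₀.
Need I₂/I₀ = 0.551, so cos²(θ − 67°) = 0.551 / 0.7347 = 0.7499.
θ − 67° = arccos(√0.7499) = 30.0°, giving θ ≈ 67 + 30.0 = 97.0°.

θ ≈ 97°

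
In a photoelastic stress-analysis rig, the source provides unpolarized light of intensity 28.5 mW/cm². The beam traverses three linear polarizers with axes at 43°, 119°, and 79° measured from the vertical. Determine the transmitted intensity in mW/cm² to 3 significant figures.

Unpolarized light through the first polarizer → I₁ = 28.5 mW/cm²/2 = 14.25 mW/cm², polarized at 43°.
I₂ = I₁ · cos²(76°) = 14.25 · 0.05853 = 0.834 mW/cm².
I₃ = I₂ · cos²(40°) = 0.834 · 0.5868 = 0.4894 mW/cm².

I ≈ 0.489 mW/cm²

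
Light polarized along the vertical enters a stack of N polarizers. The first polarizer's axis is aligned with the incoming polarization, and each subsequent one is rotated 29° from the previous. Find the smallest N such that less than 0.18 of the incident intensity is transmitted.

First polarizer is aligned with the polarization: full transmission.
Each further stage multiplies by cos²(29°) = 0.765.
After N polarizers: T = 0.765^(N−1). Require T < 0.18 ⇒ N−1 > ln(0.18)/ln(0.765) = 6.40, so N−1 ≥ 7 and N = 8.
Check: N=8 gives T = 0.1533 < 0.18; N=7 gives T = 0.2004.

N = 8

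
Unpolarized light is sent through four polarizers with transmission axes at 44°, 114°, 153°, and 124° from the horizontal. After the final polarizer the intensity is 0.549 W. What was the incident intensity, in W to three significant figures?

I₀ ≈ 20.3 W

Unpolarized light through the first polarizer → I₁ = ½ I₀, now polarized at 44°.
I₂ = I₁ cos²(114° − 44°) = 0.5 I₀ · cos²(70°) = 0.05849 I₀.
I₃ = I₂ cos²(153° − 114°) = 0.05849 I₀ · cos²(39°) = 0.03532 I₀.
I₄ = I₃ cos²(124° − 153°) = 0.03532 I₀ · cos²(29°) = 0.02702 I₀.
So 0.549 W = 0.02702 I₀, giving I₀ = 0.549/0.02702 = 20.32 W.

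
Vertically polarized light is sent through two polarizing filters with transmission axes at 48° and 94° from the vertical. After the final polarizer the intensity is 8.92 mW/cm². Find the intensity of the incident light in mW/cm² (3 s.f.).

I₀ ≈ 41.3 mW/cm²

I₁ = I₀ cos²(48° − 0°) = I₀ cos²(48°) = 0.4477 I₀.
I₂ = I₁ cos²(94° − 48°) = 0.4477 I₀ · cos²(46°) = 0.2161 I₀.
So 8.92 mW/cm² = 0.2161 I₀, giving I₀ = 8.92/0.2161 = 41.29 mW/cm².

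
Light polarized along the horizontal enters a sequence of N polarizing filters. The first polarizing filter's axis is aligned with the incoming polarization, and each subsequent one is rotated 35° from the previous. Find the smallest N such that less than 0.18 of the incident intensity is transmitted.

N = 6

First polarizer is aligned with the polarization: full transmission.
Each further stage multiplies by cos²(35°) = 0.671.
After N polarizers: T = 0.671^(N−1). Require T < 0.18 ⇒ N−1 > ln(0.18)/ln(0.671) = 4.30, so N−1 ≥ 5 and N = 6.
Check: N=6 gives T = 0.136 < 0.18; N=5 gives T = 0.2027.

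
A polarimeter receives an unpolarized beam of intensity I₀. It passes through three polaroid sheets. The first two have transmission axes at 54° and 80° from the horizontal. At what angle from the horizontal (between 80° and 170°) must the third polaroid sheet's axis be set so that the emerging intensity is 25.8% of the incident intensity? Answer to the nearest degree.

θ ≈ 117°

Unpolarized light through the first polarizer → I₁ = ½ I₀, now polarized at 54°.
I₂ = I₁ cos²(80° − 54°) = 0.5 I₀ · cos²(26°) = 0.4039 I₀.
Need I₃/I₀ = 0.258, so cos²(θ − 80°) = 0.258 / 0.4039 = 0.6387.
θ − 80° = arccos(√0.6387) = 36.9°, giving θ ≈ 80 + 36.9 = 116.9°.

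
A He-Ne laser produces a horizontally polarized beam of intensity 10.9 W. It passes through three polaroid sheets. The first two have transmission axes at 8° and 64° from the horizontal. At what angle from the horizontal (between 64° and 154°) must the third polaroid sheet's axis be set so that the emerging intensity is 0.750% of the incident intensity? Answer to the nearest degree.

θ ≈ 145°

I₁ = I₀ cos²(8° − 0°) = I₀ cos²(8°) = 0.9806 I₀.
I₂ = I₁ cos²(64° − 8°) = 0.9806 I₀ · cos²(56°) = 0.3066 I₀.
Need I₃/I₀ = 0.0075, so cos²(θ − 64°) = 0.0075 / 0.3066 = 0.02446.
θ − 64° = arccos(√0.02446) = 81.0°, giving θ ≈ 64 + 81.0 = 145.0°.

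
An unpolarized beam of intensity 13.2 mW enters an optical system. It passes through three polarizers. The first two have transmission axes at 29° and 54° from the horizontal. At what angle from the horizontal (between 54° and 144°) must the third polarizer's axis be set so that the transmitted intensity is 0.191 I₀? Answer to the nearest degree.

Unpolarized light through the first polarizer → I₁ = ½ I₀, now polarized at 29°.
I₂ = I₁ cos²(54° − 29°) = 0.5 I₀ · cos²(25°) = 0.4107 I₀.
Need I₃/I₀ = 0.191, so cos²(θ − 54°) = 0.191 / 0.4107 = 0.4651.
θ − 54° = arccos(√0.4651) = 47.0°, giving θ ≈ 54 + 47.0 = 101.0°.

θ ≈ 101°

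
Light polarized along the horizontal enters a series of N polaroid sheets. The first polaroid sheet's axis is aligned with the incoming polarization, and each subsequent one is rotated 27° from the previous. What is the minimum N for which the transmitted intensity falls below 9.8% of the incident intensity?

First polarizer is aligned with the polarization: full transmission.
Each further stage multiplies by cos²(27°) = 0.7939.
After N polarizers: T = 0.7939^(N−1). Require T < 0.098 ⇒ N−1 > ln(0.098)/ln(0.7939) = 10.06, so N−1 ≥ 11 and N = 12.
Check: N=12 gives T = 0.07895 < 0.098; N=11 gives T = 0.09945.

N = 12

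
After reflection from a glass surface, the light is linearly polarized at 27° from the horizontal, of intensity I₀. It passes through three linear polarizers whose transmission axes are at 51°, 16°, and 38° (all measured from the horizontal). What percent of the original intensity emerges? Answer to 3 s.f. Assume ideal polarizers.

I₁ = I₀ cos²(51° − 27°) = I₀ cos²(24°) = 0.8346 I₀.
I₂ = I₁ cos²(16° − 51°) = 0.8346 I₀ · cos²(35°) = 0.56 I₀.
I₃ = I₂ cos²(38° − 16°) = 0.56 I₀ · cos²(22°) = 0.4814 I₀.
That is 48.14% of the incident intensity.

≈ 48.1%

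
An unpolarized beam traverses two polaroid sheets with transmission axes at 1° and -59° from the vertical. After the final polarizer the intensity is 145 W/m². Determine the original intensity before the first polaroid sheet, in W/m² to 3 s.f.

Unpolarized light through the first polarizer → I₁ = ½ I₀, now polarized at 1°.
I₂ = I₁ cos²(-59° − 1°) = 0.5 I₀ · cos²(60°) = 0.125 I₀.
So 145 W/m² = 0.125 I₀, giving I₀ = 145/0.125 = 1160 W/m².

I₀ ≈ 1160 W/m²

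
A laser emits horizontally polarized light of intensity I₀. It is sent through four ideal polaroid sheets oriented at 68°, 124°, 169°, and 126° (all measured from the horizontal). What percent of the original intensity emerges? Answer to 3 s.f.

I₁ = I₀ cos²(68° − 0°) = I₀ cos²(68°) = 0.1403 I₀.
I₂ = I₁ cos²(124° − 68°) = 0.1403 I₀ · cos²(56°) = 0.04388 I₀.
I₃ = I₂ cos²(169° − 124°) = 0.04388 I₀ · cos²(45°) = 0.02194 I₀.
I₄ = I₃ cos²(126° − 169°) = 0.02194 I₀ · cos²(43°) = 0.01174 I₀.
That is 1.174% of the incident intensity.

≈ 1.17%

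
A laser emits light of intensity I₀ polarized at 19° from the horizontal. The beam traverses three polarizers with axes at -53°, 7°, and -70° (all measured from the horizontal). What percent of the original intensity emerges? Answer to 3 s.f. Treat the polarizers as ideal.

I₁ = I₀ cos²(-53° − 19°) = I₀ cos²(72°) = 0.09549 I₀.
I₂ = I₁ cos²(7° + 53°) = 0.09549 I₀ · cos²(60°) = 0.02387 I₀.
I₃ = I₂ cos²(-70° − 7°) = 0.02387 I₀ · cos²(77°) = 0.001208 I₀.
That is 0.1208% of the incident intensity.

≈ 0.121%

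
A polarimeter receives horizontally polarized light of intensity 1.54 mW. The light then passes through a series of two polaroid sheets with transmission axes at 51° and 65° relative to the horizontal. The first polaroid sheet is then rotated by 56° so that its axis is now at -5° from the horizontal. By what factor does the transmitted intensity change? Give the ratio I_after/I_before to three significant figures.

I_new/I_old ≈ 0.311

Before rotation:
I₁ = I₀ cos²(51° − 0°) = I₀ cos²(51°) = 0.396 I₀.
I₂ = I₁ cos²(65° − 51°) = 0.396 I₀ · cos²(14°) = 0.3729 I₀.
After rotation:
I₁ = I₀ cos²(-5° − 0°) = I₀ cos²(5°) = 0.9924 I₀.
I₂ = I₁ cos²(65° + 5°) = 0.9924 I₀ · cos²(70°) = 0.1161 I₀.
Ratio = 0.1161 / 0.3729 = 0.3113.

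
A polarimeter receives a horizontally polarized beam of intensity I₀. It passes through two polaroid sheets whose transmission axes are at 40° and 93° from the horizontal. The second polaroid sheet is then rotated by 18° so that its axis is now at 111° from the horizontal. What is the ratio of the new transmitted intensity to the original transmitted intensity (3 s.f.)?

Before rotation:
I₁ = I₀ cos²(40° − 0°) = I₀ cos²(40°) = 0.5868 I₀.
I₂ = I₁ cos²(93° − 40°) = 0.5868 I₀ · cos²(53°) = 0.2125 I₀.
After rotation:
I₁ = I₀ cos²(40° − 0°) = I₀ cos²(40°) = 0.5868 I₀.
I₂ = I₁ cos²(111° − 40°) = 0.5868 I₀ · cos²(71°) = 0.0622 I₀.
Ratio = 0.0622 / 0.2125 = 0.2927.

I_new/I_old ≈ 0.293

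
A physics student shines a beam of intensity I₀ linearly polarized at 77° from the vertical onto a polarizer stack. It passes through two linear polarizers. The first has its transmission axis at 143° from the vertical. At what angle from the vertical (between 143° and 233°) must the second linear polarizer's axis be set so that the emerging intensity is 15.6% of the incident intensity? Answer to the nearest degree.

I₁ = I₀ cos²(143° − 77°) = I₀ cos²(66°) = 0.1654 I₀.
Need I₂/I₀ = 0.156, so cos²(θ − 143°) = 0.156 / 0.1654 = 0.943.
θ − 143° = arccos(√0.943) = 13.8°, giving θ ≈ 143 + 13.8 = 156.8°.

θ ≈ 157°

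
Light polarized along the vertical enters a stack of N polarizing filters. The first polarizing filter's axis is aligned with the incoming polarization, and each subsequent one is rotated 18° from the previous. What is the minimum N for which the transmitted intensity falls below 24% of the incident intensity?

First polarizer is aligned with the polarization: full transmission.
Each further stage multiplies by cos²(18°) = 0.9045.
After N polarizers: T = 0.9045^(N−1). Require T < 0.24 ⇒ N−1 > ln(0.24)/ln(0.9045) = 14.22, so N−1 ≥ 15 and N = 16.
Check: N=16 gives T = 0.2219 < 0.24; N=15 gives T = 0.2453.

N = 16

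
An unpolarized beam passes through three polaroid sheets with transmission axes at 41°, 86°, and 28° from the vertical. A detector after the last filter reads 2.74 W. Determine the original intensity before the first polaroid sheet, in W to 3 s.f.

I₀ ≈ 39.0 W

Unpolarized light through the first polarizer → I₁ = ½ I₀, now polarized at 41°.
I₂ = I₁ cos²(86° − 41°) = 0.5 I₀ · cos²(45°) = 0.25 I₀.
I₃ = I₂ cos²(28° − 86°) = 0.25 I₀ · cos²(58°) = 0.0702 I₀.
So 2.74 W = 0.0702 I₀, giving I₀ = 2.74/0.0702 = 39.03 W.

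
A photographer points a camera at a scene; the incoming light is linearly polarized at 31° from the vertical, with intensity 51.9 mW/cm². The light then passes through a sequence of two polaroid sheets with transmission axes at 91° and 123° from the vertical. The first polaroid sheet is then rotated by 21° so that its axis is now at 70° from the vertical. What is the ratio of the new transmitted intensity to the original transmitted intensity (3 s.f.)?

Before rotation:
I₁ = I₀ cos²(91° − 31°) = I₀ cos²(60°) = 0.25 I₀.
I₂ = I₁ cos²(123° − 91°) = 0.25 I₀ · cos²(32°) = 0.1798 I₀.
After rotation:
I₁ = I₀ cos²(70° − 31°) = I₀ cos²(39°) = 0.604 I₀.
I₂ = I₁ cos²(123° − 70°) = 0.604 I₀ · cos²(53°) = 0.2187 I₀.
Ratio = 0.2187 / 0.1798 = 1.217.

I_new/I_old ≈ 1.22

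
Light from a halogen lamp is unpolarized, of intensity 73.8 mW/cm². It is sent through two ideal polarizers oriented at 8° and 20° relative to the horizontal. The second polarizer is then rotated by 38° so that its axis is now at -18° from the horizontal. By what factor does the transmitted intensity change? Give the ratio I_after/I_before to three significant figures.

I_new/I_old ≈ 0.844

Before rotation:
Unpolarized light through the first polarizer → I₁ = ½ I₀, now polarized at 8°.
I₂ = I₁ cos²(20° − 8°) = 0.5 I₀ · cos²(12°) = 0.4784 I₀.
After rotation:
Unpolarized light through the first polarizer → I₁ = ½ I₀, now polarized at 8°.
I₂ = I₁ cos²(-18° − 8°) = 0.5 I₀ · cos²(26°) = 0.4039 I₀.
Ratio = 0.4039 / 0.4784 = 0.8443.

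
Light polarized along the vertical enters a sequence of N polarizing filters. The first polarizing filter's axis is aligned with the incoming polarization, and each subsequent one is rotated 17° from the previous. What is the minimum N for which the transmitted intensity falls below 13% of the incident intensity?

N = 24

First polarizer is aligned with the polarization: full transmission.
Each further stage multiplies by cos²(17°) = 0.9145.
After N polarizers: T = 0.9145^(N−1). Require T < 0.13 ⇒ N−1 > ln(0.13)/ln(0.9145) = 22.83, so N−1 ≥ 23 and N = 24.
Check: N=24 gives T = 0.1281 < 0.13; N=23 gives T = 0.14.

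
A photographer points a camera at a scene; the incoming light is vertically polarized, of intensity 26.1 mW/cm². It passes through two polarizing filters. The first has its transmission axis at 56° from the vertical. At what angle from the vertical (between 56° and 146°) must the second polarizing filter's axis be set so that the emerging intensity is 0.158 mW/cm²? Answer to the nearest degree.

I₁ = I₀ cos²(56° − 0°) = I₀ cos²(56°) = 0.3127 I₀.
Target fraction: 0.158 / 26.1 mW/cm² = 0.006054 of I₀.
Need I₂/I₀ = 0.006054, so cos²(θ − 56°) = 0.006054 / 0.3127 = 0.01936.
θ − 56° = arccos(√0.01936) = 82.0°, giving θ ≈ 56 + 82.0 = 138.0°.

θ ≈ 138°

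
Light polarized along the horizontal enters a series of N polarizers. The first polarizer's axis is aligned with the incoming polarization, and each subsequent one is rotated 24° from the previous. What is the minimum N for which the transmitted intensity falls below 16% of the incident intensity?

N = 12

First polarizer is aligned with the polarization: full transmission.
Each further stage multiplies by cos²(24°) = 0.8346.
After N polarizers: T = 0.8346^(N−1). Require T < 0.16 ⇒ N−1 > ln(0.16)/ln(0.8346) = 10.13, so N−1 ≥ 11 and N = 12.
Check: N=12 gives T = 0.1368 < 0.16; N=11 gives T = 0.1639.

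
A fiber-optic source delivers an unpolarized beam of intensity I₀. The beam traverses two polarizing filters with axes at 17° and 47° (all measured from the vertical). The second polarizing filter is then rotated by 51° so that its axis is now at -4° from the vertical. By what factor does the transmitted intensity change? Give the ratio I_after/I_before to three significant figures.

Before rotation:
Unpolarized light through the first polarizer → I₁ = ½ I₀, now polarized at 17°.
I₂ = I₁ cos²(47° − 17°) = 0.5 I₀ · cos²(30°) = 0.375 I₀.
After rotation:
Unpolarized light through the first polarizer → I₁ = ½ I₀, now polarized at 17°.
I₂ = I₁ cos²(-4° − 17°) = 0.5 I₀ · cos²(21°) = 0.4358 I₀.
Ratio = 0.4358 / 0.375 = 1.162.

I_new/I_old ≈ 1.16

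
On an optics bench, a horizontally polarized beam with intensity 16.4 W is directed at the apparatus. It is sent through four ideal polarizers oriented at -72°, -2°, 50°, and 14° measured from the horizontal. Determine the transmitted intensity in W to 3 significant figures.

I ≈ 0.0454 W

By Malus's law, I₁ = 16.4 W · cos²(72°) = 1.566 W.
I₂ = I₁ · cos²(70°) = 1.566 · 0.117 = 0.1832 W.
I₃ = I₂ · cos²(52°) = 0.1832 · 0.379 = 0.06944 W.
I₄ = I₃ · cos²(36°) = 0.06944 · 0.6545 = 0.04545 W.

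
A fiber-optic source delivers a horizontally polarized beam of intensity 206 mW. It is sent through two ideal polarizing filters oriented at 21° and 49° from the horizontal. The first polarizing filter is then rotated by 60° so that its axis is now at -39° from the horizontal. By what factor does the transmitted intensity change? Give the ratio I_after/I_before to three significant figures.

Before rotation:
I₁ = I₀ cos²(21° − 0°) = I₀ cos²(21°) = 0.8716 I₀.
I₂ = I₁ cos²(49° − 21°) = 0.8716 I₀ · cos²(28°) = 0.6795 I₀.
After rotation:
I₁ = I₀ cos²(-39° − 0°) = I₀ cos²(39°) = 0.604 I₀.
I₂ = I₁ cos²(49° + 39°) = 0.604 I₀ · cos²(88°) = 0.0007356 I₀.
Ratio = 0.0007356 / 0.6795 = 0.001083.

I_new/I_old ≈ 0.00108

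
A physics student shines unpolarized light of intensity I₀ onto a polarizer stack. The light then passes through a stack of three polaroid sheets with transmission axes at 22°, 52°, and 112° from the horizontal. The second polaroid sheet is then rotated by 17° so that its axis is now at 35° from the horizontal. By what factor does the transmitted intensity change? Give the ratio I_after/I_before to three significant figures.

Before rotation:
Unpolarized light through the first polarizer → I₁ = ½ I₀, now polarized at 22°.
I₂ = I₁ cos²(52° − 22°) = 0.5 I₀ · cos²(30°) = 0.375 I₀.
I₃ = I₂ cos²(112° − 52°) = 0.375 I₀ · cos²(60°) = 0.09375 I₀.
After rotation:
Unpolarized light through the first polarizer → I₁ = ½ I₀, now polarized at 22°.
I₂ = I₁ cos²(35° − 22°) = 0.5 I₀ · cos²(13°) = 0.4747 I₀.
I₃ = I₂ cos²(112° − 35°) = 0.4747 I₀ · cos²(77°) = 0.02402 I₀.
Ratio = 0.02402 / 0.09375 = 0.2562.

I_new/I_old ≈ 0.256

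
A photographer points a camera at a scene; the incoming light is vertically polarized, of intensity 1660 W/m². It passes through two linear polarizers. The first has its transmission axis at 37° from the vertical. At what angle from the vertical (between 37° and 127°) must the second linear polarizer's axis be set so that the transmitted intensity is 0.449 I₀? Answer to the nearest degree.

I₁ = I₀ cos²(37° − 0°) = I₀ cos²(37°) = 0.6378 I₀.
Need I₂/I₀ = 0.449, so cos²(θ − 37°) = 0.449 / 0.6378 = 0.704.
θ − 37° = arccos(√0.704) = 33.0°, giving θ ≈ 37 + 33.0 = 70.0°.

θ ≈ 70°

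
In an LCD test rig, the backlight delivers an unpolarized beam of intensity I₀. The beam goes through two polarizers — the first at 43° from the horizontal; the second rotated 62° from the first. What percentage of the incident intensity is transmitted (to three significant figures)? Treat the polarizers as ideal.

Unpolarized light through the first polarizer → I₁ = ½ I₀, now polarized at 43°.
I₂ = I₁ cos²(62°) = 0.5 · 0.2204 I₀ = 0.1102 I₀.
That is 11.02% of the incident intensity.

≈ 11.0%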